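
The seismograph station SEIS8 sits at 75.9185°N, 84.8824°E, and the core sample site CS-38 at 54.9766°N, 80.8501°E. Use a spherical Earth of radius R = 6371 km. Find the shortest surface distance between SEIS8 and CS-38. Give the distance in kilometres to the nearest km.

2335 km

Δφ = -20.9419°,  Δλ = -4.0323°
a = sin²(Δφ/2) + cos φ₁ cos φ₂ sin²(Δλ/2) = 0.033201
c = 2·arcsin(√a) = 0.366471 rad = 20.9972°
d = R·c = 6371 × 0.366471 = 2334.8 km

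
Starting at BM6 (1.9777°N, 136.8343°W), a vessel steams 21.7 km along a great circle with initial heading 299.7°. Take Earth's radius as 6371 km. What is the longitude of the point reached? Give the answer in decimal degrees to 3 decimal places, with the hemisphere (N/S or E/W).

δ = d/R = 21.7/6371 = 0.003406 rad
φ₂ = arcsin(sin φ₁ cos δ + cos φ₁ sin δ cos θ)
   = arcsin(0.03451·0.99999 + 0.99940·0.00341·0.49546) = 2.07438°
λ₂ = λ₁ + atan2(sin θ sin δ cos φ₁, cos δ − sin φ₁ sin φ₂) = -137.00393°

137.004°W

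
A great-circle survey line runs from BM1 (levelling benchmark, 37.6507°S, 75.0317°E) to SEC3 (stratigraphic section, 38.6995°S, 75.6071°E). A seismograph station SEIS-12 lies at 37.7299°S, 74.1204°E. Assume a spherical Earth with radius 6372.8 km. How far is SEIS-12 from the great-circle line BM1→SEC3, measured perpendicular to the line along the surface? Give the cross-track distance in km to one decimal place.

δ₁₃ = central angle BM1→SEIS-12 = 0.012662 rad  (haversine)
θ₁₃ = bearing BM1→SEIS-12 = 263.454°,  θ₁₂ = bearing BM1→SEC3 = 156.847°
dₓₜ = R·arcsin(sin δ₁₃ · sin(θ₁₃ − θ₁₂)) = 6372.8·arcsin(0.01266·sin(106.607°)) = 77.325 km
|dₓₜ| = 77.325 km

77.3 km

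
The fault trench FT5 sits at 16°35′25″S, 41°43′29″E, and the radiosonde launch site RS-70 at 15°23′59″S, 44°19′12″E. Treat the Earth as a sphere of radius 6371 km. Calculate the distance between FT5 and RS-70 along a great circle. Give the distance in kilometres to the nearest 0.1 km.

307.4 km

FT5: φ = -16.59028°, λ = +41.72472°
RS-70: φ = -15.39972°, λ = +44.32000°
Δφ = 1.1906°,  Δλ = 2.5953°
a = sin²(Δφ/2) + cos φ₁ cos φ₂ sin²(Δλ/2) = 0.000582
c = 2·arcsin(√a) = 0.048245 rad = 2.7643°
d = R·c = 6371 × 0.048245 = 307.4 km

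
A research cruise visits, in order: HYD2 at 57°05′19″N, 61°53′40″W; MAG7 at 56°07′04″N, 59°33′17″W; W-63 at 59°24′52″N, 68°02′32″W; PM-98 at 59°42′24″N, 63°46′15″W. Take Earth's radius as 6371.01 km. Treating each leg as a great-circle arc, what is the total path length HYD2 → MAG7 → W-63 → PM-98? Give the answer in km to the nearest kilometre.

HYD2: φ = +57.08861°, λ = -61.89444°
MAG7: φ = +56.11778°, λ = -59.55472°
W-63: φ = +59.41444°, λ = -68.04222°
PM-98: φ = +59.70667°, λ = -63.77083°
HYD2→MAG7: c = 0.028146 rad, d = 179.32 km
MAG7→W-63: c = 0.097625 rad, d = 621.97 km
W-63→PM-98: c = 0.038105 rad, d = 242.77 km
Total = 179.32 + 621.97 + 242.77 = 1044.05 km

1044 km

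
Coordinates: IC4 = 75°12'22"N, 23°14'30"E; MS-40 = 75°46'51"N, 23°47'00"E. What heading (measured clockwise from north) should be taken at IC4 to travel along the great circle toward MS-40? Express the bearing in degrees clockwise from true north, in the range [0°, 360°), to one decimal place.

IC4: φ = +75.20611°, λ = +23.24167°
MS-40: φ = +75.78083°, λ = +23.78333°
Δλ = 0.5417°
y = sin Δλ · cos φ₂ = 0.002322
x = cos φ₁ sin φ₂ − sin φ₁ cos φ₂ cos Δλ = 0.010041
θ = atan2(y, x) = 13.0213° → 13.0213° (mod 360°)

13.0°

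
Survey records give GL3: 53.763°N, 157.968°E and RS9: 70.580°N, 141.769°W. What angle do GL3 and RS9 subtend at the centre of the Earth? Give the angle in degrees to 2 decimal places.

30.89°

Δφ = 16.8170°,  Δλ = 60.2630°
a = sin²(Δφ/2) + cos φ₁ cos φ₂ sin²(Δλ/2) = 0.070910
c = 2·arcsin(√a) = 0.539084 rad = 30.8872°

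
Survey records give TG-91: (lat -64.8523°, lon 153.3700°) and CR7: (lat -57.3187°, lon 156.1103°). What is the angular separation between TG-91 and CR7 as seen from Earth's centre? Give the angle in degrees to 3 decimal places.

Δφ = 7.5336°,  Δλ = 2.7403°
a = sin²(Δφ/2) + cos φ₁ cos φ₂ sin²(Δλ/2) = 0.004447
c = 2·arcsin(√a) = 0.133473 rad = 7.6474°

7.647°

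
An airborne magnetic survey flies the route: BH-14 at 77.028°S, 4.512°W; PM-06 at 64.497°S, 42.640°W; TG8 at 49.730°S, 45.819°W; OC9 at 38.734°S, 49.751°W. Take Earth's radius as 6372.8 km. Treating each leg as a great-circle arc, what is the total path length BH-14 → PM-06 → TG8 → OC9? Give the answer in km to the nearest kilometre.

BH-14→PM-06: c = 0.299253 rad, d = 1907.08 km
PM-06→TG8: c = 0.259408 rad, d = 1653.15 km
TG8→OC9: c = 0.198042 rad, d = 1262.08 km
Total = 1907.08 + 1653.15 + 1262.08 = 4822.32 km

4822 km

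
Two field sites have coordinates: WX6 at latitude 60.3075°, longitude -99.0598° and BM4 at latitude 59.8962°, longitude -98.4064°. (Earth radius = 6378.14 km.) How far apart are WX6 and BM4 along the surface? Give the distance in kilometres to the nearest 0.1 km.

Δφ = -0.4113°,  Δλ = 0.6534°
a = sin²(Δφ/2) + cos φ₁ cos φ₂ sin²(Δλ/2) = 0.000021
c = 2·arcsin(√a) = 0.009157 rad = 0.5246°
d = R·c = 6378.14 × 0.009157 = 58.4 km

58.4 km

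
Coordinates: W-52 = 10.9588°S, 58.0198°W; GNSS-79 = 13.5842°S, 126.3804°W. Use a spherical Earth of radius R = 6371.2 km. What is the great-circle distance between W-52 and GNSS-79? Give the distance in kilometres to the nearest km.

7410 km

Δφ = -2.6254°,  Δλ = -68.3606°
a = sin²(Δφ/2) + cos φ₁ cos φ₂ sin²(Δλ/2) = 0.301719
c = 2·arcsin(√a) = 1.163028 rad = 66.6366°
d = R·c = 6371.2 × 1.163028 = 7409.9 km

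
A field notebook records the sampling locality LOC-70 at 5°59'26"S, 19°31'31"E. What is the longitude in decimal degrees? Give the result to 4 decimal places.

19.5253°E

19° + 31′/60 + 31″/3600 = 19 + 0.51667 + 0.00861 = 19.5253°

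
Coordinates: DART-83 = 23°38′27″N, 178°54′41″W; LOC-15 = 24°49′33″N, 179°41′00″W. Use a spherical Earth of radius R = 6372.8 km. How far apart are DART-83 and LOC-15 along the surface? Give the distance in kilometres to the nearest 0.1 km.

DART-83: φ = +23.64083°, λ = -178.91139°
LOC-15: φ = +24.82583°, λ = -179.68333°
Δφ = 1.1850°,  Δλ = -0.7719°
a = sin²(Δφ/2) + cos φ₁ cos φ₂ sin²(Δλ/2) = 0.000145
c = 2·arcsin(√a) = 0.024056 rad = 1.3783°
d = R·c = 6372.8 × 0.024056 = 153.3 km

153.3 km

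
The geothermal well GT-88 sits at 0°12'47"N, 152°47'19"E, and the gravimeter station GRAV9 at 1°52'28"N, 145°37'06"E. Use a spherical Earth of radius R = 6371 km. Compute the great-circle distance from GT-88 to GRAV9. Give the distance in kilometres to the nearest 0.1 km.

818.3 km

GT-88: φ = +0.21306°, λ = +152.78861°
GRAV9: φ = +1.87444°, λ = +145.61833°
Δφ = 1.6614°,  Δλ = -7.1703°
a = sin²(Δφ/2) + cos φ₁ cos φ₂ sin²(Δλ/2) = 0.004118
c = 2·arcsin(√a) = 0.128436 rad = 7.3588°
d = R·c = 6371 × 0.128436 = 818.3 km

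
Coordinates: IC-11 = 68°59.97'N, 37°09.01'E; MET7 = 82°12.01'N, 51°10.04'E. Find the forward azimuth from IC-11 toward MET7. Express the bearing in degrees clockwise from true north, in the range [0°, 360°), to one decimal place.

8.1°

IC-11: φ = +68.99950°, λ = +37.15017°
MET7: φ = +82.20017°, λ = +51.16733°
Δλ = 14.0172°
y = sin Δλ · cos φ₂ = 0.032871
x = cos φ₁ sin φ₂ − sin φ₁ cos φ₂ cos Δλ = 0.232135
θ = atan2(y, x) = 8.0597° → 8.0597° (mod 360°)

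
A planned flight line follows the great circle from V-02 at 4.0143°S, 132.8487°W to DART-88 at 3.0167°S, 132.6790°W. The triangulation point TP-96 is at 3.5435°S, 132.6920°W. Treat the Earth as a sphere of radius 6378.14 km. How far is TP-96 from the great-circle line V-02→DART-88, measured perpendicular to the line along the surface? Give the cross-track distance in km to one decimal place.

δ₁₃ = central angle V-02→TP-96 = 0.008658 rad  (haversine)
θ₁₃ = bearing V-02→TP-96 = 18.377°,  θ₁₂ = bearing V-02→DART-88 = 9.642°
dₓₜ = R·arcsin(sin δ₁₃ · sin(θ₁₃ − θ₁₂)) = 6378.14·arcsin(0.00866·sin(8.736°)) = 8.387 km
|dₓₜ| = 8.387 km

8.4 km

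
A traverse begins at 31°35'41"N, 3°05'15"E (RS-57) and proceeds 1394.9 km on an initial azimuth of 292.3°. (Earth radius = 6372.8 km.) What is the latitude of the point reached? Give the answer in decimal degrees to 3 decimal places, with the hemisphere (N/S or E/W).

35.562°N

RS-57: φ = +31.59472°, λ = +3.08750°
δ = d/R = 1394.9/6372.8 = 0.218883 rad
φ₂ = arcsin(sin φ₁ cos δ + cos φ₁ sin δ cos θ)
   = arcsin(0.52391·0.97614 + 0.85178·0.21714·0.37946) = 35.56241°
λ₂ = λ₁ + atan2(sin θ sin δ cos φ₁, cos δ − sin φ₁ sin φ₂) = -11.21035°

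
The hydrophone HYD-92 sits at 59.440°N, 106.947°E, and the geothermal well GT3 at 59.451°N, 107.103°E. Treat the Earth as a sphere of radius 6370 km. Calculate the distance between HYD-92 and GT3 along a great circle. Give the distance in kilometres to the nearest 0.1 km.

8.9 km

Δφ = 0.0110°,  Δλ = 0.1560°
a = sin²(Δφ/2) + cos φ₁ cos φ₂ sin²(Δλ/2) = 0.000000
c = 2·arcsin(√a) = 0.001397 rad = 0.0801°
d = R·c = 6370 × 0.001397 = 8.9 km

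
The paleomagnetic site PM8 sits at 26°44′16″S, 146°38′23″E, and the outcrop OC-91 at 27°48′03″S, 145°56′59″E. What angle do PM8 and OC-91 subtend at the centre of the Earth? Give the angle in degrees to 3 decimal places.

PM8: φ = -26.73778°, λ = +146.63972°
OC-91: φ = -27.80083°, λ = +145.94972°
Δφ = -1.0631°,  Δλ = -0.6900°
a = sin²(Δφ/2) + cos φ₁ cos φ₂ sin²(Δλ/2) = 0.000115
c = 2·arcsin(√a) = 0.021420 rad = 1.2273°

1.227°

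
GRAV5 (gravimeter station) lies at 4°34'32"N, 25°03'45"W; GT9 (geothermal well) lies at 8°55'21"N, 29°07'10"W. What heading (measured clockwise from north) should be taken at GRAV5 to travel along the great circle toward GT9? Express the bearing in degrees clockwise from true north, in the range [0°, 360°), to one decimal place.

GRAV5: φ = +4.57556°, λ = -25.06250°
GT9: φ = +8.92250°, λ = -29.11944°
Δλ = -4.0569°
y = sin Δλ · cos φ₂ = -0.069892
x = cos φ₁ sin φ₂ − sin φ₁ cos φ₂ cos Δλ = 0.075993
θ = atan2(y, x) = -42.6051° → 317.3949° (mod 360°)

317.4°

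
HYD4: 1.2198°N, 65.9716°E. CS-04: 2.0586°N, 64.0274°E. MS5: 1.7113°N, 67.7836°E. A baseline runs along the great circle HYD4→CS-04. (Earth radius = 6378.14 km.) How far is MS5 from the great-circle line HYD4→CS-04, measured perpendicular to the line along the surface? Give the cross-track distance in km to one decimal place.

130.3 km

δ₁₃ = central angle HYD4→MS5 = 0.032758 rad  (haversine)
θ₁₃ = bearing HYD4→MS5 = 74.797°,  θ₁₂ = bearing HYD4→CS-04 = 293.371°
dₓₜ = R·arcsin(sin δ₁₃ · sin(θ₁₃ − θ₁₂)) = 6378.14·arcsin(0.03275·sin(-218.574°)) = 130.263 km
|dₓₜ| = 130.263 km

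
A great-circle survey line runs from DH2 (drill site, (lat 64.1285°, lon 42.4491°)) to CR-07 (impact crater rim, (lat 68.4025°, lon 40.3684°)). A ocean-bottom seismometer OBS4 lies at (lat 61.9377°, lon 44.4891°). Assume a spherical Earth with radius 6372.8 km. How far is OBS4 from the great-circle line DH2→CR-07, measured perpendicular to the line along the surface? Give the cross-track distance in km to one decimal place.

62.5 km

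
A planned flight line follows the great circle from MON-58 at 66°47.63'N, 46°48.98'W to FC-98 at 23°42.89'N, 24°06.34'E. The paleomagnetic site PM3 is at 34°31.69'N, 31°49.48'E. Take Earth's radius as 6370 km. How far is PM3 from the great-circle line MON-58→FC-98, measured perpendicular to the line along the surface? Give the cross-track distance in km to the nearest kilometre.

1162 km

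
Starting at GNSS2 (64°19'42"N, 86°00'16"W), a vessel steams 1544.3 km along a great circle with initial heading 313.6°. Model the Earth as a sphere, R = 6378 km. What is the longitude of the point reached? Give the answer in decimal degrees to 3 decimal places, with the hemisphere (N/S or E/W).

GNSS2: φ = +64.32833°, λ = -86.00444°
δ = d/R = 1544.3/6378 = 0.242129 rad
φ₂ = arcsin(sin φ₁ cos δ + cos φ₁ sin δ cos θ)
   = arcsin(0.90129·0.97083 + 0.43321·0.23977·0.68962) = 71.19699°
λ₂ = λ₁ + atan2(sin θ sin δ cos φ₁, cos δ − sin φ₁ sin φ₂) = -118.60038°

118.600°W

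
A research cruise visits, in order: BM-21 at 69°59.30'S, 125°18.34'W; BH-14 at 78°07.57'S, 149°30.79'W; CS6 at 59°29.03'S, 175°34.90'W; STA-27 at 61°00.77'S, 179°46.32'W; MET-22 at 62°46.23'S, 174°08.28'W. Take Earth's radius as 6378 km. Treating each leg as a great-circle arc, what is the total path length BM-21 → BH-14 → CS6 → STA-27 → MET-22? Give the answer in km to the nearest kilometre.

BM-21: φ = -69.98833°, λ = -125.30567°
BH-14: φ = -78.12617°, λ = -149.51317°
CS6: φ = -59.48383°, λ = -175.58167°
STA-27: φ = -61.01283°, λ = -179.77200°
MET-22: φ = -62.77050°, λ = -174.13800°
BM-21→BH-14: c = 0.180585 rad, d = 1151.77 km
BH-14→CS6: c = 0.357131 rad, d = 2277.78 km
CS6→STA-27: c = 0.045034 rad, d = 287.23 km
STA-27→MET-22: c = 0.055535 rad, d = 354.20 km
Total = 1151.77 + 2277.78 + 287.23 + 354.20 = 4070.98 km

4071 km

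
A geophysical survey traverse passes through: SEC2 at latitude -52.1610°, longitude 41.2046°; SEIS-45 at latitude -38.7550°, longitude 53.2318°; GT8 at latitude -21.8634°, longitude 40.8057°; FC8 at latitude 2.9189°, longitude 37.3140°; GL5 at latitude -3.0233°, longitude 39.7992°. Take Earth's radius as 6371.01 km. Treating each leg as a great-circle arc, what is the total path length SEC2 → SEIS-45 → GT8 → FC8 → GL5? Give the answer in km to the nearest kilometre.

7474 km

SEC2→SEIS-45: c = 0.275643 rad, d = 1756.12 km
SEIS-45→GT8: c = 0.348453 rad, d = 2220.00 km
GT8→FC8: c = 0.436619 rad, d = 2781.71 km
FC8→GL5: c = 0.112408 rad, d = 716.16 km
Total = 1756.12 + 2220.00 + 2781.71 + 716.16 = 7473.98 km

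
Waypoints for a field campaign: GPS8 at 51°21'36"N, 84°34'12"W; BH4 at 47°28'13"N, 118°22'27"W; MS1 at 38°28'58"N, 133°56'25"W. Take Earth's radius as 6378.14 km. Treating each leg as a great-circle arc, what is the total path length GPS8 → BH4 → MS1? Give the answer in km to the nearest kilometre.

GPS8: φ = +51.36000°, λ = -84.57000°
BH4: φ = +47.47028°, λ = -118.37417°
MS1: φ = +38.48278°, λ = -133.94028°
GPS8→BH4: c = 0.386222 rad, d = 2463.38 km
BH4→MS1: c = 0.252407 rad, d = 1609.89 km
Total = 2463.38 + 1609.89 = 4073.26 km

4073 km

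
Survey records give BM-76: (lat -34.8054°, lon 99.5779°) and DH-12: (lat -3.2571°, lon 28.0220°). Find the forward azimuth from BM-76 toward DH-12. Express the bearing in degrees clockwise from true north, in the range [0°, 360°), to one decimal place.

Δλ = -71.5559°
y = sin Δλ · cos φ₂ = -0.947100
x = cos φ₁ sin φ₂ − sin φ₁ cos φ₂ cos Δλ = 0.133643
θ = atan2(y, x) = -81.9682° → 278.0318° (mod 360°)

278.0°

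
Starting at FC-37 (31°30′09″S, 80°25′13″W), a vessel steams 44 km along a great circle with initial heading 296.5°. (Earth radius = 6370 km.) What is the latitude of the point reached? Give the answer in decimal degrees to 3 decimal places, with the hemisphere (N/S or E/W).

FC-37: φ = -31.50250°, λ = -80.42028°
δ = d/R = 44/6370 = 0.006907 rad
φ₂ = arcsin(sin φ₁ cos δ + cos φ₁ sin δ cos θ)
   = arcsin(-0.52254·0.99998 + 0.85262·0.00691·0.44620) = -31.32524°
λ₂ = λ₁ + atan2(sin θ sin δ cos φ₁, cos δ − sin φ₁ sin φ₂) = -80.83490°

31.325°S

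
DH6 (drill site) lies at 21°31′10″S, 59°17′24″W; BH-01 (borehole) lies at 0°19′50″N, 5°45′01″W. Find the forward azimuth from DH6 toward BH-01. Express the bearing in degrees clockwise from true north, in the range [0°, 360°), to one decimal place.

DH6: φ = -21.51944°, λ = -59.29000°
BH-01: φ = +0.33056°, λ = -5.75028°
Δλ = 53.5397°
y = sin Δλ · cos φ₂ = 0.804256
x = cos φ₁ sin φ₂ − sin φ₁ cos φ₂ cos Δλ = 0.223350
θ = atan2(y, x) = 74.4795° → 74.4795° (mod 360°)

74.5°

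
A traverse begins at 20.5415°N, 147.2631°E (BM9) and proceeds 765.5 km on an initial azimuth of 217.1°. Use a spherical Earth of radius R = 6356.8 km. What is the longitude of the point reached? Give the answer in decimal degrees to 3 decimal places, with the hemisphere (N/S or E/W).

142.961°E

δ = d/R = 765.5/6356.8 = 0.120422 rad
φ₂ = arcsin(sin φ₁ cos δ + cos φ₁ sin δ cos θ)
   = arcsin(0.35089·0.99276 + 0.93642·0.12013·-0.79758) = 14.98830°
λ₂ = λ₁ + atan2(sin θ sin δ cos φ₁, cos δ − sin φ₁ sin φ₂) = 142.96094°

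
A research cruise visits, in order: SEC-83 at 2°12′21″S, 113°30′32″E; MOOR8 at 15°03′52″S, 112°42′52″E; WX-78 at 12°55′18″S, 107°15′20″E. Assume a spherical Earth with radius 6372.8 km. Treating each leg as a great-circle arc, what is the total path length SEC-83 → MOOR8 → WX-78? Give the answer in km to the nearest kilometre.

2068 km

SEC-83: φ = -2.20583°, λ = +113.50889°
MOOR8: φ = -15.06444°, λ = +112.71444°
WX-78: φ = -12.92167°, λ = +107.25556°
SEC-83→MOOR8: c = 0.224842 rad, d = 1432.87 km
MOOR8→WX-78: c = 0.099718 rad, d = 635.49 km
Total = 1432.87 + 635.49 = 2068.36 km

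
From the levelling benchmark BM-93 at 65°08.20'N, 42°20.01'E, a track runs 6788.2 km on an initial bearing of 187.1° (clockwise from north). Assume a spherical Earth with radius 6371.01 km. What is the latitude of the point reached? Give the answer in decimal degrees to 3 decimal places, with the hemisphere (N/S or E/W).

4.251°N

BM-93: φ = +65.13667°, λ = +42.33350°
δ = d/R = 6788.2/6371.01 = 1.065483 rad
φ₂ = arcsin(sin φ₁ cos δ + cos φ₁ sin δ cos θ)
   = arcsin(0.90731·0.48408 + 0.42046·0.87502·-0.99233) = 4.25108°
λ₂ = λ₁ + atan2(sin θ sin δ cos φ₁, cos δ − sin φ₁ sin φ₂) = 36.10739°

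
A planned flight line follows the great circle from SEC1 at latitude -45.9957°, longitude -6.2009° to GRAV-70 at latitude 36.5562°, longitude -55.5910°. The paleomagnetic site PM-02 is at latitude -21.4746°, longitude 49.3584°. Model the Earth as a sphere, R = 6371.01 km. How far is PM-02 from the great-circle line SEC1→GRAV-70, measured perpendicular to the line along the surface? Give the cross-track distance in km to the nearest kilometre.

4794 km

δ₁₃ = central angle SEC1→PM-02 = 0.890601 rad  (haversine)
θ₁₃ = bearing SEC1→PM-02 = 80.805°,  θ₁₂ = bearing SEC1→GRAV-70 = 322.330°
dₓₜ = R·arcsin(sin δ₁₃ · sin(θ₁₃ − θ₁₂)) = 6371.01·arcsin(0.77745·sin(-241.525°)) = 4793.584 km
|dₓₜ| = 4793.584 km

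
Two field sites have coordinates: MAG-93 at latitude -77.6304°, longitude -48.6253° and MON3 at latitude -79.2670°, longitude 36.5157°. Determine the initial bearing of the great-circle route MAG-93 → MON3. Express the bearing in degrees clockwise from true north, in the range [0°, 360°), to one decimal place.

Δλ = 85.1410°
y = sin Δλ · cos φ₂ = 0.185563
x = cos φ₁ sin φ₂ − sin φ₁ cos φ₂ cos Δλ = -0.195061
θ = atan2(y, x) = 136.4294° → 136.4294° (mod 360°)

136.4°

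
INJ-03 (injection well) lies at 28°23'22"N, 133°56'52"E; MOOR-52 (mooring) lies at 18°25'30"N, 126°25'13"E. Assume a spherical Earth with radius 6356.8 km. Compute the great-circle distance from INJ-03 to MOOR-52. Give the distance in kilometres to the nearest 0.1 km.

INJ-03: φ = +28.38944°, λ = +133.94778°
MOOR-52: φ = +18.42500°, λ = +126.42028°
Δφ = -9.9644°,  Δλ = -7.5275°
a = sin²(Δφ/2) + cos φ₁ cos φ₂ sin²(Δλ/2) = 0.011139
c = 2·arcsin(√a) = 0.211474 rad = 12.1166°
d = R·c = 6356.8 × 0.211474 = 1344.3 km

1344.3 km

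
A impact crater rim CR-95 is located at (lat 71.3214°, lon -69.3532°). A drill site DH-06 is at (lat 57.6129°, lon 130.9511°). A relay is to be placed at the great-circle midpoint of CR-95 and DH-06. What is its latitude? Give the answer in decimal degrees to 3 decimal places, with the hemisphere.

Bx = cos φ₂ cos Δλ = -0.502354,  By = cos φ₂ sin Δλ = -0.185869
φₘ = atan2(sin φ₁ + sin φ₂, √((cos φ₁ + Bx)² + By²)) = 81.73723°
λₘ = λ₁ + atan2(By, cos φ₁ + Bx) = 156.23452°

81.737°N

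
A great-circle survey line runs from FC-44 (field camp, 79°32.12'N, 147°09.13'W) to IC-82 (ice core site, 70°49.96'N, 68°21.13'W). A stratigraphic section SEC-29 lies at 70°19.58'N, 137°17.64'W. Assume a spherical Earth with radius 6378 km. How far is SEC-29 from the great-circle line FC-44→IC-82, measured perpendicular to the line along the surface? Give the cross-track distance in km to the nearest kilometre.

1060 km

FC-44: φ = +79.53533°, λ = -147.15217°
IC-82: φ = +70.83267°, λ = -68.35217°
SEC-29: φ = +70.32633°, λ = -137.29400°
δ₁₃ = central angle FC-44→SEC-29 = 0.166274 rad  (haversine)
θ₁₃ = bearing FC-44→SEC-29 = 159.619°,  θ₁₂ = bearing FC-44→IC-82 = 71.327°
dₓₜ = R·arcsin(sin δ₁₃ · sin(θ₁₃ − θ₁₂)) = 6378·arcsin(0.16551·sin(88.292°)) = 1060.021 km
|dₓₜ| = 1060.021 km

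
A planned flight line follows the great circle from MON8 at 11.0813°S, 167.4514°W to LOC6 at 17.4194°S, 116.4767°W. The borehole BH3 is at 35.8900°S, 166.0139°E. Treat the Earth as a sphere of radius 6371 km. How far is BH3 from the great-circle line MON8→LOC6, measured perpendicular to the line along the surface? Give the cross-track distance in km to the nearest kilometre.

3399 km

δ₁₃ = central angle MON8→BH3 = 0.602419 rad  (haversine)
θ₁₃ = bearing MON8→BH3 = 219.697°,  θ₁₂ = bearing MON8→LOC6 = 103.526°
dₓₜ = R·arcsin(sin δ₁₃ · sin(θ₁₃ − θ₁₂)) = 6371·arcsin(0.56664·sin(116.171°)) = 3398.911 km
|dₓₜ| = 3398.911 km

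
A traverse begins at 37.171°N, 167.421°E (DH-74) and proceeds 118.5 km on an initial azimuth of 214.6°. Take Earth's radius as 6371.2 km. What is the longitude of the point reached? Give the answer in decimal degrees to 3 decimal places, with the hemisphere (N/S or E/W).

166.670°E

δ = d/R = 118.5/6371.2 = 0.018599 rad
φ₂ = arcsin(sin φ₁ cos δ + cos φ₁ sin δ cos θ)
   = arcsin(0.60420·0.99983 + 0.79684·0.01860·-0.82314) = 36.29144°
λ₂ = λ₁ + atan2(sin θ sin δ cos φ₁, cos δ − sin φ₁ sin φ₂) = 166.67026°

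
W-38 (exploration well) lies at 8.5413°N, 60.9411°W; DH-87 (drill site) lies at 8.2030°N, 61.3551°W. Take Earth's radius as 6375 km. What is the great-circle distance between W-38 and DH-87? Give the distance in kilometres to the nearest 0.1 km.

59.1 km

Δφ = -0.3383°,  Δλ = -0.4140°
a = sin²(Δφ/2) + cos φ₁ cos φ₂ sin²(Δλ/2) = 0.000021
c = 2·arcsin(√a) = 0.009272 rad = 0.5312°
d = R·c = 6375 × 0.009272 = 59.1 km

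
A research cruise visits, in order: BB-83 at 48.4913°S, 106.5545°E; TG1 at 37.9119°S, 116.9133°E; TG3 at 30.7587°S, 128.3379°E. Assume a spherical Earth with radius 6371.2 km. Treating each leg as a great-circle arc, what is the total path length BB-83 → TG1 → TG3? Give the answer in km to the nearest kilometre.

2757 km

BB-83→TG1: c = 0.226407 rad, d = 1442.48 km
TG1→TG3: c = 0.206358 rad, d = 1314.75 km
Total = 1442.48 + 1314.75 = 2757.24 km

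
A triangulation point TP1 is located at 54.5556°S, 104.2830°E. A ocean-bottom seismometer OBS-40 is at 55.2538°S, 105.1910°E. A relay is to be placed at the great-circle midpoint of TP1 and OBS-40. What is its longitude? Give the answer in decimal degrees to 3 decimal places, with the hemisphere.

Bx = cos φ₂ cos Δλ = 0.569871,  By = cos φ₂ sin Δλ = 0.009032
φₘ = atan2(sin φ₁ + sin φ₂, √((cos φ₁ + Bx)² + By²)) = -54.90555°
λₘ = λ₁ + atan2(By, cos φ₁ + Bx) = 104.73306°

104.733°E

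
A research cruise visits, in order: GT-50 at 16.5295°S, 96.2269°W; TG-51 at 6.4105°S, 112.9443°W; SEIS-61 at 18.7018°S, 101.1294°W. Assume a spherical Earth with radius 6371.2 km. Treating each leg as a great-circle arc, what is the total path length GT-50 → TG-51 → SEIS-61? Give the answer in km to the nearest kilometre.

4011 km

GT-50→TG-51: c = 0.335699 rad, d = 2138.81 km
TG-51→SEIS-61: c = 0.293849 rad, d = 1872.17 km
Total = 2138.81 + 1872.17 = 4010.98 km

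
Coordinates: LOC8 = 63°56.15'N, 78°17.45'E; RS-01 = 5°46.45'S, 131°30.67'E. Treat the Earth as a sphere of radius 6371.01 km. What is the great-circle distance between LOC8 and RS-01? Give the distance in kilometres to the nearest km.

LOC8: φ = +63.93583°, λ = +78.29083°
RS-01: φ = -5.77417°, λ = +131.51117°
Δφ = -69.7100°,  Δλ = 53.2203°
a = sin²(Δφ/2) + cos φ₁ cos φ₂ sin²(Δλ/2) = 0.414319
c = 2·arcsin(√a) = 1.398585 rad = 80.1330°
d = R·c = 6371.01 × 1.398585 = 8910.4 km

8910 km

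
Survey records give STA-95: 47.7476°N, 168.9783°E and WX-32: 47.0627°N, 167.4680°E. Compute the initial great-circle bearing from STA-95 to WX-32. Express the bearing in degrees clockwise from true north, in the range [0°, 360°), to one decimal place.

Δλ = -1.5103°
y = sin Δλ · cos φ₂ = -0.017954
x = cos φ₁ sin φ₂ − sin φ₁ cos φ₂ cos Δλ = -0.011778
θ = atan2(y, x) = -123.2658° → 236.7342° (mod 360°)

236.7°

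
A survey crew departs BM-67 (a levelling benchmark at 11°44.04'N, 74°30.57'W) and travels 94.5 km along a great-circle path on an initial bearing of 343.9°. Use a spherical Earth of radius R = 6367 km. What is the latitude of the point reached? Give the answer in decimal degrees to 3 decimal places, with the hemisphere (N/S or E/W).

BM-67: φ = +11.73400°, λ = -74.50950°
δ = d/R = 94.5/6367 = 0.014842 rad
φ₂ = arcsin(sin φ₁ cos δ + cos φ₁ sin δ cos θ)
   = arcsin(0.20337·0.99989 + 0.97910·0.01484·0.96078) = 12.55094°
λ₂ = λ₁ + atan2(sin θ sin δ cos φ₁, cos δ − sin φ₁ sin φ₂) = -74.75109°

12.551°N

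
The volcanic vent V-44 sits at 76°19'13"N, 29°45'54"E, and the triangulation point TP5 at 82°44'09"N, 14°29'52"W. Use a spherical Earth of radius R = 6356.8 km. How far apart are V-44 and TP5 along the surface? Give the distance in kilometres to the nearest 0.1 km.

V-44: φ = +76.32028°, λ = +29.76500°
TP5: φ = +82.73583°, λ = -14.49778°
Δφ = 6.4156°,  Δλ = -44.2628°
a = sin²(Δφ/2) + cos φ₁ cos φ₂ sin²(Δλ/2) = 0.007375
c = 2·arcsin(√a) = 0.171971 rad = 9.8532°
d = R·c = 6356.8 × 0.171971 = 1093.2 km

1093.2 km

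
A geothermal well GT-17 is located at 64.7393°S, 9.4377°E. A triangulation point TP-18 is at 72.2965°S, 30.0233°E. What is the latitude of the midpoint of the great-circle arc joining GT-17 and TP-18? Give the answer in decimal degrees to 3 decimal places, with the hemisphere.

Bx = cos φ₂ cos Δλ = 0.284674,  By = cos φ₂ sin Δλ = 0.106920
φₘ = atan2(sin φ₁ + sin φ₂, √((cos φ₁ + Bx)² + By²)) = -68.82382°
λₘ = λ₁ + atan2(By, cos φ₁ + Bx) = 17.98490°

68.824°S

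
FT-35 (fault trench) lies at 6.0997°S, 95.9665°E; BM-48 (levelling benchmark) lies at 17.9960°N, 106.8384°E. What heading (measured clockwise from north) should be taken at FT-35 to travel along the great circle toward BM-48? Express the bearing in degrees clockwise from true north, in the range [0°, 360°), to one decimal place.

Δλ = 10.8719°
y = sin Δλ · cos φ₂ = 0.179386
x = cos φ₁ sin φ₂ − sin φ₁ cos φ₂ cos Δλ = 0.406448
θ = atan2(y, x) = 23.8143° → 23.8143° (mod 360°)

23.8°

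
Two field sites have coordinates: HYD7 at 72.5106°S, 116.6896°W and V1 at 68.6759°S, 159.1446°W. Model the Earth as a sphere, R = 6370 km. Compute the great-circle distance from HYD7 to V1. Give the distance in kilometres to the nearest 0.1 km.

1587.5 km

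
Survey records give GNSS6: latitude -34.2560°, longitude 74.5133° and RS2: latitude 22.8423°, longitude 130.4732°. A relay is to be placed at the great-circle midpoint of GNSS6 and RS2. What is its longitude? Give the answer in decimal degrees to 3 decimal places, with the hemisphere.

Bx = cos φ₂ cos Δλ = 0.515874,  By = cos φ₂ sin Δλ = 0.763661
φₘ = atan2(sin φ₁ + sin φ₂, √((cos φ₁ + Bx)² + By²)) = -6.45353°
λₘ = λ₁ + atan2(By, cos φ₁ + Bx) = 104.14778°

104.148°E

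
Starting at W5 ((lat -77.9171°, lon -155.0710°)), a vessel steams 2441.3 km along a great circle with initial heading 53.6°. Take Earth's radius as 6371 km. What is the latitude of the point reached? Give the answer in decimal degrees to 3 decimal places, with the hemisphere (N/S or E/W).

59.371°S

δ = d/R = 2441.3/6371 = 0.383189 rad
φ₂ = arcsin(sin φ₁ cos δ + cos φ₁ sin δ cos θ)
   = arcsin(-0.97785·0.92748 + 0.20933·0.37388·0.59342) = -59.37125°
λ₂ = λ₁ + atan2(sin θ sin δ cos φ₁, cos δ − sin φ₁ sin φ₂) = -118.86594°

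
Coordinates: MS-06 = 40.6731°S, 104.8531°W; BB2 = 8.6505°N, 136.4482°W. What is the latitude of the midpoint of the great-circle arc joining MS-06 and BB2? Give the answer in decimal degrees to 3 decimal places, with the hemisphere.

Bx = cos φ₂ cos Δλ = 0.842082,  By = cos φ₂ sin Δλ = -0.517953
φₘ = atan2(sin φ₁ + sin φ₂, √((cos φ₁ + Bx)² + By²)) = -16.59489°
λₘ = λ₁ + atan2(By, cos φ₁ + Bx) = -122.78546°

16.595°S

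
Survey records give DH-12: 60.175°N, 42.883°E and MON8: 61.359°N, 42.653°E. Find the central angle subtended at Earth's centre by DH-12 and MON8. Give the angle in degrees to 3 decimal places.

1.189°

Δφ = 1.1840°,  Δλ = -0.2300°
a = sin²(Δφ/2) + cos φ₁ cos φ₂ sin²(Δλ/2) = 0.000108
c = 2·arcsin(√a) = 0.020757 rad = 1.1893°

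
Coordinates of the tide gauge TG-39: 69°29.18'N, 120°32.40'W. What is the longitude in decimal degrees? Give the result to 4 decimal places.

120.5400°W

120° + 32.40′/60 = 120 + 0.54000 = 120.5400°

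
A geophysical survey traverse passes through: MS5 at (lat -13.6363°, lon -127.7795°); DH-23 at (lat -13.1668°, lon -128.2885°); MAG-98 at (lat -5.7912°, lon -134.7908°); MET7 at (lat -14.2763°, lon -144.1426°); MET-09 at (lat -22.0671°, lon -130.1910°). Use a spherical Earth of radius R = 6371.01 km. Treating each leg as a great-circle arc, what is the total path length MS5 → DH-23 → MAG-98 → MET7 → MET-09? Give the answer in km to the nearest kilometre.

4262 km

MS5→DH-23: c = 0.011909 rad, d = 75.87 km
DH-23→MAG-98: c = 0.170534 rad, d = 1086.47 km
MAG-98→MET7: c = 0.218426 rad, d = 1391.60 km
MET7→MET-09: c = 0.268105 rad, d = 1708.10 km
Total = 75.87 + 1086.47 + 1391.60 + 1708.10 = 4262.04 km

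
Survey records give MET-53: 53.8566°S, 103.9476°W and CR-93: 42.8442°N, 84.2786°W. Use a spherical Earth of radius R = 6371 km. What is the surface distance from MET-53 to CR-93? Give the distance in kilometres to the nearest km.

10915 km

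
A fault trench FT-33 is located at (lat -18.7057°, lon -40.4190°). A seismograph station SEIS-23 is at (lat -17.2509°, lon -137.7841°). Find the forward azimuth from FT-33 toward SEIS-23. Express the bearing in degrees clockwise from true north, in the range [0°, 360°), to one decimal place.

251.3°

Δλ = -97.3651°
y = sin Δλ · cos φ₂ = -0.947136
x = cos φ₁ sin φ₂ − sin φ₁ cos φ₂ cos Δλ = -0.320155
θ = atan2(y, x) = -108.6765° → 251.3235° (mod 360°)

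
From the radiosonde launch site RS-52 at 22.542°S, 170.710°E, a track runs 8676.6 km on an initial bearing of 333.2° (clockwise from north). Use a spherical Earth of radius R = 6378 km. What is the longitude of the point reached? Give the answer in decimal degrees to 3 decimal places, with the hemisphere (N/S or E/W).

130.820°E

δ = d/R = 8676.6/6378 = 1.360395 rad
φ₂ = arcsin(sin φ₁ cos δ + cos φ₁ sin δ cos θ)
   = arcsin(-0.38336·0.20885 + 0.92360·0.97795·0.89259) = 46.56421°
λ₂ = λ₁ + atan2(sin θ sin δ cos φ₁, cos δ − sin φ₁ sin φ₂) = 130.81963°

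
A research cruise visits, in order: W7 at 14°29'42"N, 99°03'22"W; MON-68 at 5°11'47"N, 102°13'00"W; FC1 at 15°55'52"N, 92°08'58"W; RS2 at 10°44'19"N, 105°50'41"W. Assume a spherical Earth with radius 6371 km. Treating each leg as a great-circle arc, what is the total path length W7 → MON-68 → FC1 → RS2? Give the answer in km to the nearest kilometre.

W7: φ = +14.49500°, λ = -99.05611°
MON-68: φ = +5.19639°, λ = -102.21667°
FC1: φ = +15.93111°, λ = -92.14944°
RS2: φ = +10.73861°, λ = -105.84472°
W7→MON-68: c = 0.171129 rad, d = 1090.27 km
MON-68→FC1: c = 0.254634 rad, d = 1622.27 km
FC1→RS2: c = 0.249501 rad, d = 1589.57 km
Total = 1090.27 + 1622.27 + 1589.57 = 4302.11 km

4302 km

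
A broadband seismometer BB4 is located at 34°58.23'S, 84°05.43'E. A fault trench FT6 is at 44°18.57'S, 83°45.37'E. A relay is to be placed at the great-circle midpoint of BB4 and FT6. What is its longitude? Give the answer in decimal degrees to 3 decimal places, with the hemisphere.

BB4: φ = -34.97050°, λ = +84.09050°
FT6: φ = -44.30950°, λ = +83.75617°
Bx = cos φ₂ cos Δλ = 0.715565,  By = cos φ₂ sin Δλ = -0.004176
φₘ = atan2(sin φ₁ + sin φ₂, √((cos φ₁ + Bx)² + By²)) = -39.64012°
λₘ = λ₁ + atan2(By, cos φ₁ + Bx) = 83.93465°

83.935°E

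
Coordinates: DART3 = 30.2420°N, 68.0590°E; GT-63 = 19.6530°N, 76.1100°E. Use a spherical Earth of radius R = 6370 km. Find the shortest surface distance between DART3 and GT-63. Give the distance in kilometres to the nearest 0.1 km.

1428.7 km

Δφ = -10.5890°,  Δλ = 8.0510°
a = sin²(Δφ/2) + cos φ₁ cos φ₂ sin²(Δλ/2) = 0.012524
c = 2·arcsin(√a) = 0.224292 rad = 12.8510°
d = R·c = 6370 × 0.224292 = 1428.7 km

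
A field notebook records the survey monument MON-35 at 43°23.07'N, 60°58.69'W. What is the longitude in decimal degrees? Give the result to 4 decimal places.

60° + 58.69′/60 = 60 + 0.97817 = 60.9782°

60.9782°W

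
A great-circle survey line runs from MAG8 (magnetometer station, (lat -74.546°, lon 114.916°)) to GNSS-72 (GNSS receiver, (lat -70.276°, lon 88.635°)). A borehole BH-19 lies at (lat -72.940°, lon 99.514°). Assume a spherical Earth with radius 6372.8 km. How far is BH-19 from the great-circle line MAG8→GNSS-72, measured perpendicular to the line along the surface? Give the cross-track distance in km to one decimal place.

21.0 km

δ₁₃ = central angle MAG8→BH-19 = 0.080025 rad  (haversine)
θ₁₃ = bearing MAG8→BH-19 = 282.918°,  θ₁₂ = bearing MAG8→GNSS-72 = 285.283°
dₓₜ = R·arcsin(sin δ₁₃ · sin(θ₁₃ − θ₁₂)) = 6372.8·arcsin(0.07994·sin(-2.365°)) = -21.024 km
|dₓₜ| = 21.024 km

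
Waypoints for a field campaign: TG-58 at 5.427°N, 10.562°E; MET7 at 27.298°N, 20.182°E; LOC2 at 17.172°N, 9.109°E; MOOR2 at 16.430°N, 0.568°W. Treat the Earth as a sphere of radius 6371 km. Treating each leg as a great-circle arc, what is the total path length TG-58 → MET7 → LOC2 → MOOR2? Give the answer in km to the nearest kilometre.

5270 km

TG-58→MET7: c = 0.413837 rad, d = 2636.55 km
MET7→LOC2: c = 0.251189 rad, d = 1600.33 km
LOC2→MOOR2: c = 0.162186 rad, d = 1033.29 km
Total = 2636.55 + 1600.33 + 1033.29 = 5270.17 km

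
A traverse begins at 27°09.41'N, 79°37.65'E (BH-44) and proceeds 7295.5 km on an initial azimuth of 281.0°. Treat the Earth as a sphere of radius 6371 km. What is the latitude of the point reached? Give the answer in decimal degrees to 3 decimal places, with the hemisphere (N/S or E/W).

20.066°N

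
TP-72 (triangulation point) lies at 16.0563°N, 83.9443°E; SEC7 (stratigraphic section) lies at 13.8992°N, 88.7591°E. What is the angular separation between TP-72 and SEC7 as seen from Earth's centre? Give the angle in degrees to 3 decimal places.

Δφ = -2.1571°,  Δλ = 4.8148°
a = sin²(Δφ/2) + cos φ₁ cos φ₂ sin²(Δλ/2) = 0.002000
c = 2·arcsin(√a) = 0.089478 rad = 5.1267°

5.127°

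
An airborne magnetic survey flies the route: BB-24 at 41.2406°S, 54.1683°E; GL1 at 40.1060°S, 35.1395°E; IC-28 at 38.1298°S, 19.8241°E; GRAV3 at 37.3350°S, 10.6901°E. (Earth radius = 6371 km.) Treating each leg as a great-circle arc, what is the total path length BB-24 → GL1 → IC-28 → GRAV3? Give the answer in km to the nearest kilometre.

3752 km

BB-24→GL1: c = 0.252160 rad, d = 1606.51 km
GL1→IC-28: c = 0.209963 rad, d = 1337.67 km
IC-28→GRAV3: c = 0.126789 rad, d = 807.77 km
Total = 1606.51 + 1337.67 + 807.77 = 3751.95 km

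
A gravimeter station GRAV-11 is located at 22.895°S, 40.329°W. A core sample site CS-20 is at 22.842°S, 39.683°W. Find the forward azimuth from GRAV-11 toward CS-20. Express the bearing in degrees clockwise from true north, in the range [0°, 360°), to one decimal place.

85.0°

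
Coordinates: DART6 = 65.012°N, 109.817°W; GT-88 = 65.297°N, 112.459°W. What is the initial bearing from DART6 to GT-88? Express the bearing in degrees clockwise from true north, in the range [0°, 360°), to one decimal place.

285.6°

Δλ = -2.6420°
y = sin Δλ · cos φ₂ = -0.019264
x = cos φ₁ sin φ₂ − sin φ₁ cos φ₂ cos Δλ = 0.005377
θ = atan2(y, x) = -74.4049° → 285.5951° (mod 360°)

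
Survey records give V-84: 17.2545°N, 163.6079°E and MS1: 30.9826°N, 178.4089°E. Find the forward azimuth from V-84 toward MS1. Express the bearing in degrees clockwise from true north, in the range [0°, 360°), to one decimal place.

41.7°

Δλ = 14.8010°
y = sin Δλ · cos φ₂ = 0.219014
x = cos φ₁ sin φ₂ − sin φ₁ cos φ₂ cos Δλ = 0.245752
θ = atan2(y, x) = 41.7074° → 41.7074° (mod 360°)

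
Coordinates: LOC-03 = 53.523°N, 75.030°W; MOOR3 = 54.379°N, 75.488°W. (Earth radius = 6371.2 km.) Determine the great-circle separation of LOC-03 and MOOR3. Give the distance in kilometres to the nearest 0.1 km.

Δφ = 0.8560°,  Δλ = -0.4580°
a = sin²(Δφ/2) + cos φ₁ cos φ₂ sin²(Δλ/2) = 0.000061
c = 2·arcsin(√a) = 0.015663 rad = 0.8974°
d = R·c = 6371.2 × 0.015663 = 99.8 km

99.8 km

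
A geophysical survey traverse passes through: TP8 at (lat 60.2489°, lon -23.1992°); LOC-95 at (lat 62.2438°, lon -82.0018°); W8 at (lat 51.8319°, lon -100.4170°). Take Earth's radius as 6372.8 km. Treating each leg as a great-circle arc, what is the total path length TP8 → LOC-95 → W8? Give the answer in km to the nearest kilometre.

4641 km

TP8→LOC-95: c = 0.477818 rad, d = 3045.04 km
LOC-95→W8: c = 0.250468 rad, d = 1596.18 km
Total = 3045.04 + 1596.18 = 4641.22 km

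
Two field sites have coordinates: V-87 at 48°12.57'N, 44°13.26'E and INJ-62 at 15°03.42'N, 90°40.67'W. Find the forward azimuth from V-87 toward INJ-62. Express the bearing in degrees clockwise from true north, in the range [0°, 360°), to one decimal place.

V-87: φ = +48.20950°, λ = +44.22100°
INJ-62: φ = +15.05700°, λ = -90.67783°
Δλ = -134.8988°
y = sin Δλ · cos φ₂ = -0.684035
x = cos φ₁ sin φ₂ − sin φ₁ cos φ₂ cos Δλ = 0.681329
θ = atan2(y, x) = -45.1136° → 314.8864° (mod 360°)

314.9°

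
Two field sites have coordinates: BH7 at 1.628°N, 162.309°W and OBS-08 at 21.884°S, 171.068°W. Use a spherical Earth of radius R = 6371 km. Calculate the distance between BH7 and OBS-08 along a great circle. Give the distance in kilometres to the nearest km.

2782 km

Δφ = -23.5120°,  Δλ = -8.7590°
a = sin²(Δφ/2) + cos φ₁ cos φ₂ sin²(Δλ/2) = 0.046921
c = 2·arcsin(√a) = 0.436684 rad = 25.0202°
d = R·c = 6371 × 0.436684 = 2782.1 km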